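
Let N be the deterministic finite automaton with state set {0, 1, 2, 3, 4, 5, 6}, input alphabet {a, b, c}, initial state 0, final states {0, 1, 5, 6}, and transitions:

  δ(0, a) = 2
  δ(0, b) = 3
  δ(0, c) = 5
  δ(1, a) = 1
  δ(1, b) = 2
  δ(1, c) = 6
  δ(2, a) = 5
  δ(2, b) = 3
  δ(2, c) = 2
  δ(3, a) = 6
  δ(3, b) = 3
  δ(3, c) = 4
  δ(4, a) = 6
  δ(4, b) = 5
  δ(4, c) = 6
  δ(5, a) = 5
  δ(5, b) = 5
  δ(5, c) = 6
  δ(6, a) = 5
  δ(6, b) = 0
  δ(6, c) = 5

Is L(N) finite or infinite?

State 2 is reachable from the start and can reach an accepting state, and it lies on the cycle 2 → 2.
Traversing that cycle any number of times yields accepted strings of unbounded length, so the language is infinite.

infinite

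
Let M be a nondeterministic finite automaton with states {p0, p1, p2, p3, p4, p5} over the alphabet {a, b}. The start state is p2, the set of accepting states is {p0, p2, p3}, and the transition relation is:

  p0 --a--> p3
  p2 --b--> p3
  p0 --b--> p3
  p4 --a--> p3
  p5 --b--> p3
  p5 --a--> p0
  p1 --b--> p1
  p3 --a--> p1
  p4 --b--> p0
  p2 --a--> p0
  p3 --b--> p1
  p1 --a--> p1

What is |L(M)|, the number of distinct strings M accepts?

5

The useful subgraph on states {p0, p2, p3} is acyclic, so L(M) is finite; the longest accepting path visits 3 useful states, giving maximum string length 2.
Counting accepting paths from p2 by length: 1 of length 0, 2 of length 1, 2 of length 2. Total 5.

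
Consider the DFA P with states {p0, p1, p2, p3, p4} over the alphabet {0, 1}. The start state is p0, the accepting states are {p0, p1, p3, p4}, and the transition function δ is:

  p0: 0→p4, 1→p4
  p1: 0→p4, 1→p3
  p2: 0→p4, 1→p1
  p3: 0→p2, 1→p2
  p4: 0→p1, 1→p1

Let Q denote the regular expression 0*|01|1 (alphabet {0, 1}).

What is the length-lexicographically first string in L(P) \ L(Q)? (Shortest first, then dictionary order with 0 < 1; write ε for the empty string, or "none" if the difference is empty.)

The string 10 is accepted by P but not by Q.
No shorter string lies in the difference, and 10 is the lexicographically first length-2 string in L(P) \ L(Q).

10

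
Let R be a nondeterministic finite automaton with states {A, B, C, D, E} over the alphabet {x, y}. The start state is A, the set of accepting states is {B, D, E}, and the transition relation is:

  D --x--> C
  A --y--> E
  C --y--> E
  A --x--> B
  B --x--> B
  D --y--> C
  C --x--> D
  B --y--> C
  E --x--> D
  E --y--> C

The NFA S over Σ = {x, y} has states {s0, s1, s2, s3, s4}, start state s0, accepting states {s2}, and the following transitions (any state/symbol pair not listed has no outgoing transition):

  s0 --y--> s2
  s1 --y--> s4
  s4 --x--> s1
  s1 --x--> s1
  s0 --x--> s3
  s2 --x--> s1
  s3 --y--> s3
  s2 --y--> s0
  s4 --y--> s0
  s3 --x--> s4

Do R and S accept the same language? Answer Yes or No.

The string x is accepted by R but rejected by S.
So L(R) ≠ L(S).

No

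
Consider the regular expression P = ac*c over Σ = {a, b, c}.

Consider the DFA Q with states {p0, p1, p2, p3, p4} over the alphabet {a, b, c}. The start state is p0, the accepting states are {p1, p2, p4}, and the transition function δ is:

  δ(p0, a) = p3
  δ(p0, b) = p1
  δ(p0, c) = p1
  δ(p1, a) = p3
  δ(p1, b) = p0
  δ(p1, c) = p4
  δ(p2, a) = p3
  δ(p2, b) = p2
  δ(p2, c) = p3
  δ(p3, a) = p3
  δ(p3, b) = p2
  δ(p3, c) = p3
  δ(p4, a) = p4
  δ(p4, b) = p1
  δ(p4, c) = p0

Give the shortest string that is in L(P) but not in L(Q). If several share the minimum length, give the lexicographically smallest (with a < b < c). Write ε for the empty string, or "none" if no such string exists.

ac

The string ac is accepted by P but not by Q.
No shorter string lies in the difference, and ac is the lexicographically first length-2 string in L(P) \ L(Q).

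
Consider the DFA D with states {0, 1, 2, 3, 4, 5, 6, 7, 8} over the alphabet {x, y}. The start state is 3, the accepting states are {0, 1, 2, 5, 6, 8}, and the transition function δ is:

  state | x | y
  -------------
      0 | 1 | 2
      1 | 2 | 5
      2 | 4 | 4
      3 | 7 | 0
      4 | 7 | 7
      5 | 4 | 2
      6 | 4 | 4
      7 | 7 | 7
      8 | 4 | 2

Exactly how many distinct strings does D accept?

The useful subgraph on states {0, 1, 2, 3, 5} is acyclic, so L(D) is finite; the longest accepting path visits 5 useful states, giving maximum string length 4.
Counting accepting paths from 3 by length: 1 of length 1, 2 of length 2, 2 of length 3, 1 of length 4. Total 6.

6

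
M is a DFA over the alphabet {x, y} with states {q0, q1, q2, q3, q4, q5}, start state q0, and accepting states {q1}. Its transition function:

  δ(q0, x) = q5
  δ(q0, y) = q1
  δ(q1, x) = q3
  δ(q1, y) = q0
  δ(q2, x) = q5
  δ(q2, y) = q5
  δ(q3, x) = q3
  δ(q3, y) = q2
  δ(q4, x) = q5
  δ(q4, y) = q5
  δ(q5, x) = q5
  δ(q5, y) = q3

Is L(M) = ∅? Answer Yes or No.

The string y is accepted: the run q0 → q1 ends in the accepting state q1.
Since at least one string is accepted, L(M) is not empty.

No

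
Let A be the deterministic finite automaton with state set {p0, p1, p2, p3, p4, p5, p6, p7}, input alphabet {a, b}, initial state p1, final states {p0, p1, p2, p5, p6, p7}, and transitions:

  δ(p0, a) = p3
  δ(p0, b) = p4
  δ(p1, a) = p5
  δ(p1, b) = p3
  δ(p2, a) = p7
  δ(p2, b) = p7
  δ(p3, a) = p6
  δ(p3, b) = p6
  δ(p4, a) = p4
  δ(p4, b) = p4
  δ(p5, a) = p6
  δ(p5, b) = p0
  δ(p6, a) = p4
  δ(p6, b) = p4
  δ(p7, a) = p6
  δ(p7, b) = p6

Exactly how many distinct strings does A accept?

The useful subgraph on states {p0, p1, p3, p5, p6} is acyclic, so L(A) is finite; the longest accepting path visits 5 useful states, giving maximum string length 4.
Counting accepting paths from p1 by length: 1 of length 0, 1 of length 1, 4 of length 2, 2 of length 4. Total 8.

8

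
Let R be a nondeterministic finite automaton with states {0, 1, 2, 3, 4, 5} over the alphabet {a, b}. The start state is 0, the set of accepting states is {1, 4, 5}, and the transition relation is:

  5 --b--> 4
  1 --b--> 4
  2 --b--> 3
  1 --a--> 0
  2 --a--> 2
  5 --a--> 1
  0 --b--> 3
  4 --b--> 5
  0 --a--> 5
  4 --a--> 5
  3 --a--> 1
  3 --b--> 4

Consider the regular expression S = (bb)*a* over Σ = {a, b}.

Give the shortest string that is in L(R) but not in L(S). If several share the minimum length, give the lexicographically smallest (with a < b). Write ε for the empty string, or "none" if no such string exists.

The string ab is accepted by R but not by S.
No shorter string lies in the difference, and ab is the lexicographically first length-2 string in L(R) \ L(S).

ab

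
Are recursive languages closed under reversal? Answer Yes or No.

Reverse the input on the tape and then run the decider for L; this halts and accepts exactly Lᴿ.
So the recursive languages are closed under reversal.

Yes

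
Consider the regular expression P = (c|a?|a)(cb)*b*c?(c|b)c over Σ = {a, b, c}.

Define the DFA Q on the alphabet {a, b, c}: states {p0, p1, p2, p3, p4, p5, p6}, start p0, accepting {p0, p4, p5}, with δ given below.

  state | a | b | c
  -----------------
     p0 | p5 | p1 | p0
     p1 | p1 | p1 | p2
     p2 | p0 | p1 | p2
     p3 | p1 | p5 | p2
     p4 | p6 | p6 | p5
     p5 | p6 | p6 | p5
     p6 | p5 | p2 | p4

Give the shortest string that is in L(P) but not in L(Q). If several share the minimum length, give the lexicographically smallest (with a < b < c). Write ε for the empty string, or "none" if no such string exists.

bc

The string bc is accepted by P but not by Q.
No shorter string lies in the difference, and bc is the lexicographically first length-2 string in L(P) \ L(Q).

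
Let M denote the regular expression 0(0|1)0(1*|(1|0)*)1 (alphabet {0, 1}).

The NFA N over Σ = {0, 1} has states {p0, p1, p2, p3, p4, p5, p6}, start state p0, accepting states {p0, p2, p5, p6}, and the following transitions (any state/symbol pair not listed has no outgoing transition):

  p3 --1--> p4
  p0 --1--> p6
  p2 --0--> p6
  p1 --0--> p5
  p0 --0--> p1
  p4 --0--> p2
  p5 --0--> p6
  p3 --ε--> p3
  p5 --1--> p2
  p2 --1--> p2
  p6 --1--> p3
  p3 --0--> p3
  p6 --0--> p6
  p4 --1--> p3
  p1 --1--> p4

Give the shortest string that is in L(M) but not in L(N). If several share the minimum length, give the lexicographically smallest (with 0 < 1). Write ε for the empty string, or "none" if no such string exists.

The string 0001 is accepted by M but not by N.
No shorter string lies in the difference, and 0001 is the lexicographically first length-4 string in L(M) \ L(N).

0001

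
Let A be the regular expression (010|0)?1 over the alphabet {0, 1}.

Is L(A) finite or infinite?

The expression contains no Kleene star (every subexpression denotes a finite set), so L(A) is finite.

finite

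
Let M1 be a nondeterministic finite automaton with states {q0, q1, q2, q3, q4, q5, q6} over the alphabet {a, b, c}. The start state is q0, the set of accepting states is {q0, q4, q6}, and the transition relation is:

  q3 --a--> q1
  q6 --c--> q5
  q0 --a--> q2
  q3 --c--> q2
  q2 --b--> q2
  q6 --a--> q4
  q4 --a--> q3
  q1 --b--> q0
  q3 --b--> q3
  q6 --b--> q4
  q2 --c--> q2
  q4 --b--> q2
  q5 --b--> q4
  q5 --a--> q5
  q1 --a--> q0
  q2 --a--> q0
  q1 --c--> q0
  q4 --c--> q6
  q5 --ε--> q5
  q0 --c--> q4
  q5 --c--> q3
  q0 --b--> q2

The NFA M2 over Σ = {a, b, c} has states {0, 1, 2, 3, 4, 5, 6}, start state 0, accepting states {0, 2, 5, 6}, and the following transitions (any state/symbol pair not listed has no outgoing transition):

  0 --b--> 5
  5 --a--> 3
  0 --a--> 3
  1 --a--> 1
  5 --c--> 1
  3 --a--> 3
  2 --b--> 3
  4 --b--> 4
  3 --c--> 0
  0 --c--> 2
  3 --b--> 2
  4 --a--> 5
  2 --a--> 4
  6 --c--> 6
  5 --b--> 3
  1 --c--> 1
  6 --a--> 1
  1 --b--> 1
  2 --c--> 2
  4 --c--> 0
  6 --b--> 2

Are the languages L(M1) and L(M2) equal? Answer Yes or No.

The string aa is accepted by M1 but rejected by M2.
So L(M1) ≠ L(M2).

No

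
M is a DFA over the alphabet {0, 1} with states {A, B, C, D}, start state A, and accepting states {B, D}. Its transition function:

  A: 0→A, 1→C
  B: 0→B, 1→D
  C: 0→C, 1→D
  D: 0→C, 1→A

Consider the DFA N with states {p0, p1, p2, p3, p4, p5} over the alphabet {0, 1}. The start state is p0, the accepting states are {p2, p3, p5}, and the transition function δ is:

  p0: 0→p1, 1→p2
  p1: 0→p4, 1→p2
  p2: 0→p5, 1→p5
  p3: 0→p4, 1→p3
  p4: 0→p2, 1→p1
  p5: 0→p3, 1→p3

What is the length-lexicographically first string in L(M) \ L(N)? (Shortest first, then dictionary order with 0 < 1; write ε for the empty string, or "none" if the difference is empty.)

The string 00101 is accepted by M but not by N.
No shorter string lies in the difference, and 00101 is the lexicographically first length-5 string in L(M) \ L(N).

00101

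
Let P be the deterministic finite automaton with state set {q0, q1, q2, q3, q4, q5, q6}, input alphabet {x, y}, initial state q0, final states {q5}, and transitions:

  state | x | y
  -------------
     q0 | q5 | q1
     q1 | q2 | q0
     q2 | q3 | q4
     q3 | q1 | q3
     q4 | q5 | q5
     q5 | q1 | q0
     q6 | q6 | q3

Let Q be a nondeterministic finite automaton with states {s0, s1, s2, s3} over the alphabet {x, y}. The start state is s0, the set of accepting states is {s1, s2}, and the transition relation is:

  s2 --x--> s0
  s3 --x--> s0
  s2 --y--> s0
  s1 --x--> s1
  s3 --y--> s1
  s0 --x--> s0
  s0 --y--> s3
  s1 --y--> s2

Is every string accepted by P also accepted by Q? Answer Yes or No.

The string x is in L(P) but not in L(Q).
So L(P) ⊄ L(Q).

No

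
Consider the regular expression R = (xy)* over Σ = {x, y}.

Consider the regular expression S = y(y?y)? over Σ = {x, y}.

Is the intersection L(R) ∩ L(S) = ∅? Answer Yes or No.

Yes

Converting the expression R to a DFA (subset construction, then merging equivalent states) gives the minimal DFA with states {r0, r1, r2}, start state r0, accepting states {r0} and transitions r0: x→r1, y→r2; r1: x→r2, y→r0; r2: x→r2, y→r2.
Converting the expression S to a DFA (subset construction, then merging equivalent states) gives the minimal DFA with states {s0, s1, s2, s3, s4}, start state s0, accepting states {s2, s3, s4} and transitions s0: x→s1, y→s2; s1: x→s1, y→s1; s2: x→s1, y→s3; s3: x→s1, y→s4; s4: x→s1, y→s1.
Exploring the product automaton R × S from the start pair (r0, s0), following both machines on each input symbol, reaches 7 state pairs: (r0, s0), (r1, s1), (r2, s2), (r2, s1), (r0, s1), (r2, s3), (r2, s4).
R accepts in {r0} and S accepts in {s2, s3, s4}; no reachable pair has both components accepting, so no string drives both machines to acceptance simultaneously and L(R) ∩ L(S) = ∅.
So no string is accepted by both, and the intersection is empty.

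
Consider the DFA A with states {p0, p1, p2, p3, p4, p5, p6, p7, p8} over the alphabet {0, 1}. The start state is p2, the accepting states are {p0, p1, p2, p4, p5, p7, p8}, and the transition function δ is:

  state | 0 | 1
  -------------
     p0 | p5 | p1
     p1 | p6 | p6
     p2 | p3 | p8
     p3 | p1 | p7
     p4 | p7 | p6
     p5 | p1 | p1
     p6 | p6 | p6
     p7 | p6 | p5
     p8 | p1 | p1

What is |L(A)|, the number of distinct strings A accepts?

The useful subgraph on states {p1, p2, p3, p5, p7, p8} is acyclic, so L(A) is finite; the longest accepting path visits 5 useful states, giving maximum string length 4.
Counting accepting paths from p2 by length: 1 of length 0, 1 of length 1, 4 of length 2, 1 of length 3, 2 of length 4. Total 9.

9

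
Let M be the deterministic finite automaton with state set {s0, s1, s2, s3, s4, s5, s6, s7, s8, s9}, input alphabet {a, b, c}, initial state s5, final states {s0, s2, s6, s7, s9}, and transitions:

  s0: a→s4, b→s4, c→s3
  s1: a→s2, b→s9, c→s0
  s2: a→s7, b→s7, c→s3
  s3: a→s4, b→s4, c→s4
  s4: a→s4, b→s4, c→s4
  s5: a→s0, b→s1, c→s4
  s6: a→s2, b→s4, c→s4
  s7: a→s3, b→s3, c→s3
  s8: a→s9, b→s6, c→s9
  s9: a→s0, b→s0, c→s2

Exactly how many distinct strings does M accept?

The useful subgraph on states {s0, s1, s2, s5, s7, s9} is acyclic, so L(M) is finite; the longest accepting path visits 5 useful states, giving maximum string length 4.
Counting accepting paths from s5 by length: 1 of length 1, 3 of length 2, 5 of length 3, 2 of length 4. Total 11.

11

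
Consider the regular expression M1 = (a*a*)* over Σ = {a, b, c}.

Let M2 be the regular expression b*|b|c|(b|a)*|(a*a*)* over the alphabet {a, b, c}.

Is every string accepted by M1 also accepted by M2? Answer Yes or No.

Yes

Converting the expression M1 to a DFA (subset construction, then merging equivalent states) gives the minimal DFA with states {r0, r1}, start state r0, accepting states {r0} and transitions r0: a→r0, b→r1, c→r1; r1: a→r1, b→r1, c→r1.
Converting the expression M2 to a DFA (subset construction, then merging equivalent states) gives the minimal DFA with states {t0, t1, t2, t3}, start state t0, accepting states {t0, t1, t2} and transitions t0: a→t1, b→t1, c→t2; t1: a→t1, b→t1, c→t3; t2: a→t3, b→t3, c→t3; t3: a→t3, b→t3, c→t3.
Exploring the product automaton M1 × M2 from the start pair (r0, t0), following both machines on each input symbol, reaches 5 state pairs: (r0, t0), (r0, t1), (r1, t1), (r1, t2), (r1, t3).
M1 accepts in {r0} and M2 accepts in {t0, t1, t2}. The reachable pairs whose M1-component is accepting are (r0, t0), (r0, t1); in each of them the M2-component is accepting too, so the product for L(M1) \ L(M2) (M1-component accepting, M2-component rejecting) has no reachable accepting pair and the difference is empty.
Hence every string in L(M1) is also in L(M2).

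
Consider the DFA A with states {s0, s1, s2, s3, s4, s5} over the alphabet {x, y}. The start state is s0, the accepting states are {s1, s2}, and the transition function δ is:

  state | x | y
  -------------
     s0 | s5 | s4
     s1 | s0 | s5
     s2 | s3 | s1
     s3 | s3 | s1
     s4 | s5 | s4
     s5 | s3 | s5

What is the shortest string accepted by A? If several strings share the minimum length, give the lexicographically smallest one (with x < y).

A breadth-first search from s0 reaches an accepting state first via the path s0 → s5 → s3 → s1 on input xxy.
No string of length < 3 is accepted (BFS exhausts all shorter strings without reaching an accepting state), and xxy is the lexicographically least accepting string of length 3.

xxy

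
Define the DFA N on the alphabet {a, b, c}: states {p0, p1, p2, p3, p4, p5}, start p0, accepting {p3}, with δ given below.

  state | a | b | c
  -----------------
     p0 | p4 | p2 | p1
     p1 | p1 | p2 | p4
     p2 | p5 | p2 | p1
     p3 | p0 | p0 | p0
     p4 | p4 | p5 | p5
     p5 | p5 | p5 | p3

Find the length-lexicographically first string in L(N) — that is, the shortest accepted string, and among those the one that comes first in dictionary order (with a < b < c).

abc

A breadth-first search from p0 reaches an accepting state first via the path p0 → p4 → p5 → p3 on input abc.
No string of length < 3 is accepted (BFS exhausts all shorter strings without reaching an accepting state), and abc is the lexicographically least accepting string of length 3.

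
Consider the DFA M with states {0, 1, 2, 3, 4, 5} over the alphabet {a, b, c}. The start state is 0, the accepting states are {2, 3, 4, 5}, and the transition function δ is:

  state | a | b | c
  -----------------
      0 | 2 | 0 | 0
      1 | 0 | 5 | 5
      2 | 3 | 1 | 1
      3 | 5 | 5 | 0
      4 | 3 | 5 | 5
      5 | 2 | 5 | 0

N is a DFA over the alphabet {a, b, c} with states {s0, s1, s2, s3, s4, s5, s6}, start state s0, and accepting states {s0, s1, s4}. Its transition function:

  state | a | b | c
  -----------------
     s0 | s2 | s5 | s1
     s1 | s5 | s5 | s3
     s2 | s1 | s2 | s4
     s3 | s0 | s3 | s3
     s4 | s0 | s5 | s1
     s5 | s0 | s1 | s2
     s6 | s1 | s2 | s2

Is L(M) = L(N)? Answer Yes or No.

The string a is accepted by M but rejected by N.
So L(M) ≠ L(N).

No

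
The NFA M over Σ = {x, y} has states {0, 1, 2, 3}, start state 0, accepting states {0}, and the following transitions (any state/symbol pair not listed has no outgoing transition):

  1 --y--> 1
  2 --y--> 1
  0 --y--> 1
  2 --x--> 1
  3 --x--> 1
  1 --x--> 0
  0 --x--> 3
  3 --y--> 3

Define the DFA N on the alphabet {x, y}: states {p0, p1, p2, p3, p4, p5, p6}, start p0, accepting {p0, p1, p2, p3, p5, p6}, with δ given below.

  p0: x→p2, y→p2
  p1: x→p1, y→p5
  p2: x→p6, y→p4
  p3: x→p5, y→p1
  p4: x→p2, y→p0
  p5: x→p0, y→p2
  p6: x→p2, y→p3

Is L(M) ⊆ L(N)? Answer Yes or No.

Exploring the product automaton M × N from the start pair (0, p0), following both machines on each input symbol, reaches 19 state pairs: (0, p0), (3, p2), (1, p2), (1, p6), (3, p4), (0, p6), (1, p4), (0, p2), (1, p3), (3, p0), (1, p0), (3, p6), (0, p5), (1, p1), (3, p3), (0, p1), (1, p5), (3, p1), (3, p5).
M accepts in {0} and N accepts in {p0, p1, p2, p3, p5, p6}. The reachable pairs whose M-component is accepting are (0, p0), (0, p6), (0, p2), (0, p5), (0, p1); in each of them the N-component is accepting too, so the product for L(M) \ L(N) (M-component accepting, N-component rejecting) has no reachable accepting pair and the difference is empty.
Hence every string in L(M) is also in L(N).

Yes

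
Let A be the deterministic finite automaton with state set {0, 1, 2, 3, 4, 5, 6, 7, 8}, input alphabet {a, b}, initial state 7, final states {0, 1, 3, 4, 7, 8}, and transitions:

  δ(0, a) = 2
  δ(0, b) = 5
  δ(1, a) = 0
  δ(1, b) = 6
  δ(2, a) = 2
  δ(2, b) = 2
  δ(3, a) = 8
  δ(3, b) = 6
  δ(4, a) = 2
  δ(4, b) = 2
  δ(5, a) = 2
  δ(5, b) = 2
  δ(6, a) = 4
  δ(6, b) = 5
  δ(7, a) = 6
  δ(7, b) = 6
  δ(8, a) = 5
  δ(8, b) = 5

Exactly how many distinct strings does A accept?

The useful subgraph on states {4, 6, 7} is acyclic, so L(A) is finite; the longest accepting path visits 3 useful states, giving maximum string length 2.
Counting accepting paths from 7 by length: 1 of length 0, 2 of length 2. Total 3.

3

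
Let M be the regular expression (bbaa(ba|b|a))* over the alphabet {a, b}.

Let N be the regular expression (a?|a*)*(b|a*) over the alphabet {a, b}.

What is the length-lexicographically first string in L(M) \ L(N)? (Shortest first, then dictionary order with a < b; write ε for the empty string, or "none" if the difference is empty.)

bbaaa

The string bbaaa is accepted by M but not by N.
No shorter string lies in the difference, and bbaaa is the lexicographically first length-5 string in L(M) \ L(N).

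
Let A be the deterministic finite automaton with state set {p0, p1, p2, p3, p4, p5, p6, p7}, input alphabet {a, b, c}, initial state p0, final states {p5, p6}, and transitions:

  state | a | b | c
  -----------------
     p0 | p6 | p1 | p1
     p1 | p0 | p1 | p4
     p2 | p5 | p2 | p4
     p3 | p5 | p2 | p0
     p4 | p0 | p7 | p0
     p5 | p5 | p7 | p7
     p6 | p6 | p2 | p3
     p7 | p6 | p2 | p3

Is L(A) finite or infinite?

State p0 is reachable from the start and can reach an accepting state, and it lies on the cycle p0 → p1 → p0.
Traversing that cycle any number of times yields accepted strings of unbounded length, so the language is infinite.

infinite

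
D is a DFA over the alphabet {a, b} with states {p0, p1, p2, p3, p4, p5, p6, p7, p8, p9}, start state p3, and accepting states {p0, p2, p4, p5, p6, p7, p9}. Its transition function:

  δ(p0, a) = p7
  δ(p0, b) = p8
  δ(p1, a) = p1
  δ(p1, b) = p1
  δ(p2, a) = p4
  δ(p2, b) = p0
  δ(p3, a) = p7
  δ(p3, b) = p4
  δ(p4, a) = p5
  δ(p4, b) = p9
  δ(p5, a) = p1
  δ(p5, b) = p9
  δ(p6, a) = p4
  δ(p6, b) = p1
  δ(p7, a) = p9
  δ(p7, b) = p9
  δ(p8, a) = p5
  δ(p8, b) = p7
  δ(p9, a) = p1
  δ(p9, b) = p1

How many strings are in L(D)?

7

The useful subgraph on states {p3, p4, p5, p7, p9} is acyclic, so L(D) is finite; the longest accepting path visits 4 useful states, giving maximum string length 3.
Counting accepting paths from p3 by length: 2 of length 1, 4 of length 2, 1 of length 3. Total 7.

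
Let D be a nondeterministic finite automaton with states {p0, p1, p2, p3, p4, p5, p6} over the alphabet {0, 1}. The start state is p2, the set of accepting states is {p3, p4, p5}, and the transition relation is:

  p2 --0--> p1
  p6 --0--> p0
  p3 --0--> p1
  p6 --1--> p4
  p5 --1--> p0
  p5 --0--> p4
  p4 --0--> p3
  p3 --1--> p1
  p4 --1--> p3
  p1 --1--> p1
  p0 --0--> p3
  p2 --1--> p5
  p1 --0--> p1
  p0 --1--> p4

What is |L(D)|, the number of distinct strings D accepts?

The useful subgraph on states {p0, p2, p3, p4, p5} is acyclic, so L(D) is finite; the longest accepting path visits 5 useful states, giving maximum string length 4.
Counting accepting paths from p2 by length: 1 of length 1, 1 of length 2, 4 of length 3, 2 of length 4. Total 8.

8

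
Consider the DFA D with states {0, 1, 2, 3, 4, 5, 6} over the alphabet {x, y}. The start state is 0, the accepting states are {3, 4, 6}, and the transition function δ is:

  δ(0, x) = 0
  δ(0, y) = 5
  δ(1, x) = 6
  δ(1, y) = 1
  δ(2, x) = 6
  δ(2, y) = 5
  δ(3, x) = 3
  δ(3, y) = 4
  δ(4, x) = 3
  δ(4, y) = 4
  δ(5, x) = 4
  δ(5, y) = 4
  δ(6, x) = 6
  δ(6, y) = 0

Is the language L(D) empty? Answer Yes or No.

No

The string yx is accepted: the run 0 → 5 → 4 ends in the accepting state 4.
Since at least one string is accepted, L(D) is not empty.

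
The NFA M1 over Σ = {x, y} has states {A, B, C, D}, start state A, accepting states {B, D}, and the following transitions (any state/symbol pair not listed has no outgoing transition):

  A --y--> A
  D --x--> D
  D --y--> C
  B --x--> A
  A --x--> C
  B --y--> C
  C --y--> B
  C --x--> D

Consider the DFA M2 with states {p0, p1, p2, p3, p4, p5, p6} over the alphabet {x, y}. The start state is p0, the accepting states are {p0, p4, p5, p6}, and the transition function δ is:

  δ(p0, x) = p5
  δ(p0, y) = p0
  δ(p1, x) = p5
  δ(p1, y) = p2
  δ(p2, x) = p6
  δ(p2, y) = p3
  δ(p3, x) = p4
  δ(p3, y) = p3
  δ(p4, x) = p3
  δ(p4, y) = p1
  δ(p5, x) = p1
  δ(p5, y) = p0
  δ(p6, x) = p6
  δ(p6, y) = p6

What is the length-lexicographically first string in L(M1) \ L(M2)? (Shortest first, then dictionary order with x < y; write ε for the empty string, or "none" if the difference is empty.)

xx

The string xx is accepted by M1 but not by M2.
No shorter string lies in the difference, and xx is the lexicographically first length-2 string in L(M1) \ L(M2).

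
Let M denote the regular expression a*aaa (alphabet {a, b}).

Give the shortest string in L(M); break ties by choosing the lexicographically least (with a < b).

aaa

By inspection of the expression, no string of length less than 3 matches, and aaa is the lexicographically first match of length 3.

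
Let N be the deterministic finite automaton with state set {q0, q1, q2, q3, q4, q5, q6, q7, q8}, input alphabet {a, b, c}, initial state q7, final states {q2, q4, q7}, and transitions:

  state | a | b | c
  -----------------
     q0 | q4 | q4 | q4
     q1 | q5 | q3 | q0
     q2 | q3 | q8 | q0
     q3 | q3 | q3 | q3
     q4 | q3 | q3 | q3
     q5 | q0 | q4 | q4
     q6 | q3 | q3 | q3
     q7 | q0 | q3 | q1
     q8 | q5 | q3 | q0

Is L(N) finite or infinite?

The useful states (reachable from q7 and able to reach an accepting state) are {q0, q1, q4, q5, q7}.
Restricted to these states the transition graph has no cycle, so every accepting path has bounded length and L is finite.

finite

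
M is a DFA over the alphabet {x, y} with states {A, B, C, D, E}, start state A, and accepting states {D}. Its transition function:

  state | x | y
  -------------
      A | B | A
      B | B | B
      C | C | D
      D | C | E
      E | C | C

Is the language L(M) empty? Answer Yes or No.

The states reachable from the start state are {A, B}.
None of the accepting states {D} is reachable, so no string is accepted and L(M) = ∅.

Yes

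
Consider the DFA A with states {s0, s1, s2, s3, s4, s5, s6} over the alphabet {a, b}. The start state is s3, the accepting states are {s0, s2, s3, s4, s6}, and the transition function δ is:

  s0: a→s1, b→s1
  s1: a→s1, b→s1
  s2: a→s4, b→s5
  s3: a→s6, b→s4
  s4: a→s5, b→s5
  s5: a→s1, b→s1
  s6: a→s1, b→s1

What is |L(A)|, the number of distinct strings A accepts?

The useful subgraph on states {s3, s4, s6} is acyclic, so L(A) is finite; the longest accepting path visits 2 useful states, giving maximum string length 1.
Counting accepting paths from s3 by length: 1 of length 0, 2 of length 1. Total 3.

3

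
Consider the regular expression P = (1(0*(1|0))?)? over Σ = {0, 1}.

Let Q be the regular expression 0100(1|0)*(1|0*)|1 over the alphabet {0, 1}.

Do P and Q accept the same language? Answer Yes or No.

No

The empty string ε is accepted by P but rejected by Q.
So L(P) ≠ L(Q).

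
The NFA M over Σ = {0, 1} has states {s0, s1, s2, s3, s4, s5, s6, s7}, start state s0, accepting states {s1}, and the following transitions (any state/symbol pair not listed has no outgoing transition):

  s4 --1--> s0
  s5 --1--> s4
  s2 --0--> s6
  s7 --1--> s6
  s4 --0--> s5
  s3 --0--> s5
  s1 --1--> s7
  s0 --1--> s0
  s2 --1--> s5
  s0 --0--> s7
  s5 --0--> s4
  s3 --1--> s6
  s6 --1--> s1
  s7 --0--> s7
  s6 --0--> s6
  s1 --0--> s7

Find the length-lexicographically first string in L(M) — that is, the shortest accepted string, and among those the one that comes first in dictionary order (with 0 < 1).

011

A breadth-first search from s0 reaches an accepting state first via the path s0 → s7 → s6 → s1 on input 011.
No string of length < 3 is accepted (BFS exhausts all shorter strings without reaching an accepting state), and 011 is the lexicographically least accepting string of length 3.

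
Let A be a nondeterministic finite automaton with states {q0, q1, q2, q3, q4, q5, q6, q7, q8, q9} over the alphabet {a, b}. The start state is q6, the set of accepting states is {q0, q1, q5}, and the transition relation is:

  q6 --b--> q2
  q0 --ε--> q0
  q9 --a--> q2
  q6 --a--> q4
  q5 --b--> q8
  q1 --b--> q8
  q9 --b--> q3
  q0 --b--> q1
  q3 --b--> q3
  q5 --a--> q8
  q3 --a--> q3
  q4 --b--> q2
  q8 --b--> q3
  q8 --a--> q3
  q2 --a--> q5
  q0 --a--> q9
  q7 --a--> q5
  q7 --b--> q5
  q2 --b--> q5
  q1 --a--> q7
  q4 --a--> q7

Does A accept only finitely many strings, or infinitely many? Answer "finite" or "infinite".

finite

The useful states (reachable from q6 and able to reach an accepting state) are {q2, q4, q5, q6, q7}.
Restricted to these states the transition graph has no cycle, so every accepting path has bounded length and L is finite.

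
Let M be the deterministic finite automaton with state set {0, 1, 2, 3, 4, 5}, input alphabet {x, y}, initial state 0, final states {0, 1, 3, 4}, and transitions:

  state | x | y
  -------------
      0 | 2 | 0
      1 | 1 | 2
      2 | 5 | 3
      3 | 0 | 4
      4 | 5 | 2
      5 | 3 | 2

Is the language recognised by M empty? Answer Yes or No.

The empty string ε is accepted: the run 0 ends in the accepting state 0.
Since at least one string is accepted, L(M) is not empty.

No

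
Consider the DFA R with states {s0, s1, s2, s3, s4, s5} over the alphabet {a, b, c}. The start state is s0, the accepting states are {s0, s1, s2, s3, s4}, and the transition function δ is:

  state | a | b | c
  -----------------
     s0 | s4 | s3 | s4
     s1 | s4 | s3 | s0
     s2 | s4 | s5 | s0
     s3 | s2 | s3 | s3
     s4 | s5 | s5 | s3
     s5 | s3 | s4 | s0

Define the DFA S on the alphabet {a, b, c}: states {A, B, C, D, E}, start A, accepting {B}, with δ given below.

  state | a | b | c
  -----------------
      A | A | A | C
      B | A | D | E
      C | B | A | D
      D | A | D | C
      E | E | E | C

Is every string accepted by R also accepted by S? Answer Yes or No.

No

The empty string ε is in L(R) but not in L(S).
So L(R) ⊄ L(S).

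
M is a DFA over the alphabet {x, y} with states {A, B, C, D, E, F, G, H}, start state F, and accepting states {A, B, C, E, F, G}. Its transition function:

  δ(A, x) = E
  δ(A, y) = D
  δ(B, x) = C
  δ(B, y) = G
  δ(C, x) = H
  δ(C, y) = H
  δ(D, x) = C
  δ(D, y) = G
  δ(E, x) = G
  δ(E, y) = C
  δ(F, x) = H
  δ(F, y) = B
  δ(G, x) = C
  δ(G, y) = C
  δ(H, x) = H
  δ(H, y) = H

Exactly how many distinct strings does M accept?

6

The useful subgraph on states {B, C, F, G} is acyclic, so L(M) is finite; the longest accepting path visits 4 useful states, giving maximum string length 3.
Counting accepting paths from F by length: 1 of length 0, 1 of length 1, 2 of length 2, 2 of length 3. Total 6.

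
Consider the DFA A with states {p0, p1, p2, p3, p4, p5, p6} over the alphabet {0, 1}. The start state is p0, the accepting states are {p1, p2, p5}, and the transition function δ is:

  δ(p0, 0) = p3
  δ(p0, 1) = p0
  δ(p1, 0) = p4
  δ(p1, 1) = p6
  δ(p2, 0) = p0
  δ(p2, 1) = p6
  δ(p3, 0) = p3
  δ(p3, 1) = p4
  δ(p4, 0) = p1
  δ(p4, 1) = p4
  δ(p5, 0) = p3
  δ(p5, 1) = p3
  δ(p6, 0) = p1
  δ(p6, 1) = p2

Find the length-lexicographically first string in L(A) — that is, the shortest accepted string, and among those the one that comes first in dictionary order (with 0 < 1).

A breadth-first search from p0 reaches an accepting state first via the path p0 → p3 → p4 → p1 on input 010.
No string of length < 3 is accepted (BFS exhausts all shorter strings without reaching an accepting state), and 010 is the lexicographically least accepting string of length 3.

010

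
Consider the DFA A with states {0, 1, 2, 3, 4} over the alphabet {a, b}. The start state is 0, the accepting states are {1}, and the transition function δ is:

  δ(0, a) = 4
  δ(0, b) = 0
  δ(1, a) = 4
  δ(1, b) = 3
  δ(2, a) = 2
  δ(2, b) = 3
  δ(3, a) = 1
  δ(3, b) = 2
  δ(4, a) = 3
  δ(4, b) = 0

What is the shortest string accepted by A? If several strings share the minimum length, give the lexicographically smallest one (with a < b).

A breadth-first search from 0 reaches an accepting state first via the path 0 → 4 → 3 → 1 on input aaa.
No string of length < 3 is accepted (BFS exhausts all shorter strings without reaching an accepting state), and aaa is the lexicographically least accepting string of length 3.

aaa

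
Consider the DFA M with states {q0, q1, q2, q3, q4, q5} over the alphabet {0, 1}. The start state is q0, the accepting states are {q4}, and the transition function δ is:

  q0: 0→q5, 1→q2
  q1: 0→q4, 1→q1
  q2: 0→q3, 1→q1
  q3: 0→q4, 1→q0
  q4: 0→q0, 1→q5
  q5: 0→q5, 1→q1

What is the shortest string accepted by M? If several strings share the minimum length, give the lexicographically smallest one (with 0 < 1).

010

A breadth-first search from q0 reaches an accepting state first via the path q0 → q5 → q1 → q4 on input 010.
No string of length < 3 is accepted (BFS exhausts all shorter strings without reaching an accepting state), and 010 is the lexicographically least accepting string of length 3.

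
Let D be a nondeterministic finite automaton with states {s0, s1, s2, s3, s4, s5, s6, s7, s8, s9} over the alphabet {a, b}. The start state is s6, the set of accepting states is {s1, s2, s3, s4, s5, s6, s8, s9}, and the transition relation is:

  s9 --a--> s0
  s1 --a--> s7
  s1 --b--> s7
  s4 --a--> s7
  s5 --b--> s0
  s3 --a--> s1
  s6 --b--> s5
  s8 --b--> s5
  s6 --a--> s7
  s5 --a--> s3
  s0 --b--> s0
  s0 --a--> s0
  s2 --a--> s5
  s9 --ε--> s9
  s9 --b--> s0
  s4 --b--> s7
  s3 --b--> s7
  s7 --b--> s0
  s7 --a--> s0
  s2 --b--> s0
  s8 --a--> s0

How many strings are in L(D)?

4

The useful subgraph on states {s1, s3, s5, s6} is acyclic, so L(D) is finite; the longest accepting path visits 4 useful states, giving maximum string length 3.
Counting accepting paths from s6 by length: 1 of length 0, 1 of length 1, 1 of length 2, 1 of length 3. Total 4.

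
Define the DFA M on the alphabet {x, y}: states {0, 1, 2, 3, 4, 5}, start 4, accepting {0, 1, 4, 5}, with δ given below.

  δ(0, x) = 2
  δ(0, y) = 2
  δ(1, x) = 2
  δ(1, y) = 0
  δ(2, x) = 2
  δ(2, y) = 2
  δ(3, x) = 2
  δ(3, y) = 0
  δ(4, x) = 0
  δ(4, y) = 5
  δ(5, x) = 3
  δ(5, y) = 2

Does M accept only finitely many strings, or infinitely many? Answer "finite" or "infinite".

The useful states (reachable from 4 and able to reach an accepting state) are {0, 3, 4, 5}.
Restricted to these states the transition graph has no cycle, so every accepting path has bounded length and L is finite.

finite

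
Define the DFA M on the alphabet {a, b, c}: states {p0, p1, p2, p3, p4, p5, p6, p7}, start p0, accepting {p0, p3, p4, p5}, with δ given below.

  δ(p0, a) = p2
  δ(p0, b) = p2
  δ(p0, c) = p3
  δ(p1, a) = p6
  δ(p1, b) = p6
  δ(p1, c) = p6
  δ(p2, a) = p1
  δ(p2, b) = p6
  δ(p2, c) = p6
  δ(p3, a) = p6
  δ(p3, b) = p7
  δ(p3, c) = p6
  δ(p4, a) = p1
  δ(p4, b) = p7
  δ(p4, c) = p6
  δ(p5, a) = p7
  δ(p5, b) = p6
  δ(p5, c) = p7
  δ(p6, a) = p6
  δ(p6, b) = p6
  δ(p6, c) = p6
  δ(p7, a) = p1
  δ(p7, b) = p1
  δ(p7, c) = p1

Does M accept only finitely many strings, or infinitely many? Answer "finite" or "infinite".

The useful states (reachable from p0 and able to reach an accepting state) are {p0, p3}.
Restricted to these states the transition graph has no cycle, so every accepting path has bounded length and L is finite.

finite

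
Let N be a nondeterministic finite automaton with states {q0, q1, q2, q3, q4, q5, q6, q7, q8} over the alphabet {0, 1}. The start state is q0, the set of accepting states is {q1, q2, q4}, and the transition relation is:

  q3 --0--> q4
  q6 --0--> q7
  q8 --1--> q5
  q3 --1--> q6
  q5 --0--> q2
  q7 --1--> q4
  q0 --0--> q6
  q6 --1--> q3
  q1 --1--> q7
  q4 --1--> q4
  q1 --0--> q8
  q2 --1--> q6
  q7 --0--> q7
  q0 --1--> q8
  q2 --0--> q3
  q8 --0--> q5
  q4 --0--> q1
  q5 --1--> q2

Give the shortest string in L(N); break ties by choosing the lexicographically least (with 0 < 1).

001

A breadth-first search from q0 reaches an accepting state first via the path q0 → q6 → q7 → q4 on input 001.
No string of length < 3 is accepted (BFS exhausts all shorter strings without reaching an accepting state), and 001 is the lexicographically least accepting string of length 3.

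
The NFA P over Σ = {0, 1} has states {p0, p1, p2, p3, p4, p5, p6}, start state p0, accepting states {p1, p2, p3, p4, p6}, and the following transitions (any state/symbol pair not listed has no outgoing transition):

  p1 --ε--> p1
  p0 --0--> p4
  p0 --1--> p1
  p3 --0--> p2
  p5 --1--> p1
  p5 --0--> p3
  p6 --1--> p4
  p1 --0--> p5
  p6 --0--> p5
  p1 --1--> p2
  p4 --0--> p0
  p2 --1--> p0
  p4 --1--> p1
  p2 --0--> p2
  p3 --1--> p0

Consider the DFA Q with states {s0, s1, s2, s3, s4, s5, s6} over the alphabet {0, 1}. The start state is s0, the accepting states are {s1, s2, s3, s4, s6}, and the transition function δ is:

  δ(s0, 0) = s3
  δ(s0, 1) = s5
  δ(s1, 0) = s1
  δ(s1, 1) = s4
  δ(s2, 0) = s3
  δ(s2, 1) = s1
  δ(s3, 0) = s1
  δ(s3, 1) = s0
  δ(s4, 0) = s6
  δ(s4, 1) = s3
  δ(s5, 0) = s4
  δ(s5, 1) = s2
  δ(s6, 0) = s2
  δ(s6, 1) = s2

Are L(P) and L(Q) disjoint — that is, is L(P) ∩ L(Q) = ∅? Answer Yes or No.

The string 0 is accepted by both P and Q.
Hence L(P) ∩ L(Q) ≠ ∅.

No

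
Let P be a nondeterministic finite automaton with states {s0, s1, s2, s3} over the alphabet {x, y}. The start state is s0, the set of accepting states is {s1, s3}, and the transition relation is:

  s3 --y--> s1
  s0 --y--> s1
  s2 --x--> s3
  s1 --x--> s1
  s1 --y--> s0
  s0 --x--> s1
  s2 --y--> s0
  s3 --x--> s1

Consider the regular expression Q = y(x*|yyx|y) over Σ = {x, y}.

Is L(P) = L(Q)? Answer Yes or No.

No

The string x is accepted by P but rejected by Q.
So L(P) ≠ L(Q).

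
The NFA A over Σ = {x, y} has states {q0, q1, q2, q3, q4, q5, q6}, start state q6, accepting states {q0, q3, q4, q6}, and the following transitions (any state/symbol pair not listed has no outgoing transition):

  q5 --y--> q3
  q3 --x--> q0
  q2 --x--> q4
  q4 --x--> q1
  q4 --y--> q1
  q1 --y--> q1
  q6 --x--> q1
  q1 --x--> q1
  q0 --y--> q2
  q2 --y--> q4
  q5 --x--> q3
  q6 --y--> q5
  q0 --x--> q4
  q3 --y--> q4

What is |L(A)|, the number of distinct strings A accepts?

13

The useful subgraph on states {q0, q2, q3, q4, q5, q6} is acyclic, so L(A) is finite; the longest accepting path visits 6 useful states, giving maximum string length 5.
Counting accepting paths from q6 by length: 1 of length 0, 2 of length 2, 4 of length 3, 2 of length 4, 4 of length 5. Total 13.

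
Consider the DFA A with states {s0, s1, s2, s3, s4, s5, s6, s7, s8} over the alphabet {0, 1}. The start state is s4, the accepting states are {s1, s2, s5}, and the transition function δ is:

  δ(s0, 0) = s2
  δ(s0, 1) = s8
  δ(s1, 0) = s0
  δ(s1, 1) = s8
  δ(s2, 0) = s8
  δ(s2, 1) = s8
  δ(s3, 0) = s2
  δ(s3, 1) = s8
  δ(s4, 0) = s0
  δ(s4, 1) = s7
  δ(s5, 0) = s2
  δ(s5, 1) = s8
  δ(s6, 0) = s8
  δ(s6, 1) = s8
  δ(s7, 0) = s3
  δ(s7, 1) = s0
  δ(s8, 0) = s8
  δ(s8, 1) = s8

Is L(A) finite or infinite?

finite

The useful states (reachable from s4 and able to reach an accepting state) are {s0, s2, s3, s4, s7}.
Restricted to these states the transition graph has no cycle, so every accepting path has bounded length and L is finite.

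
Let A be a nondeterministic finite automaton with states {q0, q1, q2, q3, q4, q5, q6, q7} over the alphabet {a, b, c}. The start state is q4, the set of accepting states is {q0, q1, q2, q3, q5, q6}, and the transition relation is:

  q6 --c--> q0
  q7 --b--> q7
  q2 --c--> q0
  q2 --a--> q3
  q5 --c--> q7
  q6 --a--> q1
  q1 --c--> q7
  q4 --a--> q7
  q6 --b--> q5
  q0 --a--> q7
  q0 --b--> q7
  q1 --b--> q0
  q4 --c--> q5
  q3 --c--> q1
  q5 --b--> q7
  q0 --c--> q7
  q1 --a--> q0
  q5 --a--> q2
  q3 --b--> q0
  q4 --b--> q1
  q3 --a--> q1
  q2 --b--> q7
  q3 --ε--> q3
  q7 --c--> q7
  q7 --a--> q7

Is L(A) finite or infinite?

The useful states (reachable from q4 and able to reach an accepting state) are {q0, q1, q2, q3, q4, q5}.
Restricted to these states the transition graph has no cycle, so every accepting path has bounded length and L is finite.

finite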